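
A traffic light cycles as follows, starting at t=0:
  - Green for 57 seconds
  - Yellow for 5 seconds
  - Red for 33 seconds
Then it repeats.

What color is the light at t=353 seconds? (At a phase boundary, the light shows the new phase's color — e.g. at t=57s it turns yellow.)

Answer: red

Derivation:
Cycle length = 57 + 5 + 33 = 95s
t = 353, phase_t = 353 mod 95 = 68
68 >= 62 → RED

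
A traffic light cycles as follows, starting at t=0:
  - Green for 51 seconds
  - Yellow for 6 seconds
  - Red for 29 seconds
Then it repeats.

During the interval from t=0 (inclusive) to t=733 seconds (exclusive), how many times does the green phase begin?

Cycle = 51+6+29 = 86s
green phase starts at t = k*86 + 0 for k=0,1,2,...
Need k*86+0 < 733 → k < 8.523
k ∈ {0, ..., 8} → 9 starts

Answer: 9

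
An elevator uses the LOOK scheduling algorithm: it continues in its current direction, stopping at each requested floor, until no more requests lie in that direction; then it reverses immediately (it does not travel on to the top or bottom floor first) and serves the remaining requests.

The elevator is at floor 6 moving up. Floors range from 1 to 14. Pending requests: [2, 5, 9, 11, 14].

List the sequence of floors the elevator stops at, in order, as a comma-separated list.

Current: 6, moving UP
Serve above first (ascending): [9, 11, 14]
Then reverse, serve below (descending): [5, 2]

Answer: 9, 11, 14, 5, 2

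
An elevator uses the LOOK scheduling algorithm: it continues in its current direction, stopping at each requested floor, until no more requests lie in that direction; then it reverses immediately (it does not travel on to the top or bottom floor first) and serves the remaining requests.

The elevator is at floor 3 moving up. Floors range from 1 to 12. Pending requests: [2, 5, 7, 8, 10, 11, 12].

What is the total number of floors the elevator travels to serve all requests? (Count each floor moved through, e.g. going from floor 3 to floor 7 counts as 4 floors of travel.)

Answer: 19

Derivation:
Start at floor 3 moving up, LOOK stop order: [5, 7, 8, 10, 11, 12, 2]
  3 → 5: |5-3| = 2, total = 2
  5 → 7: |7-5| = 2, total = 4
  7 → 8: |8-7| = 1, total = 5
  8 → 10: |10-8| = 2, total = 7
  10 → 11: |11-10| = 1, total = 8
  11 → 12: |12-11| = 1, total = 9
  12 → 2: |2-12| = 10, total = 19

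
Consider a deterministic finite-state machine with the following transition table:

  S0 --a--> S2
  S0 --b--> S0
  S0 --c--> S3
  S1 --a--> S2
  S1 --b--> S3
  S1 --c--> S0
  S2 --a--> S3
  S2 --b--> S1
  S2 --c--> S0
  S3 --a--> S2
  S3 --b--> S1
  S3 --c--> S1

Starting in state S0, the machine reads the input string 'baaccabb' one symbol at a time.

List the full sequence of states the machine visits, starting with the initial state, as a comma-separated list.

Start: S0
  read 'b': S0 --b--> S0
  read 'a': S0 --a--> S2
  read 'a': S2 --a--> S3
  read 'c': S3 --c--> S1
  read 'c': S1 --c--> S0
  read 'a': S0 --a--> S2
  read 'b': S2 --b--> S1
  read 'b': S1 --b--> S3

Answer: S0, S0, S2, S3, S1, S0, S2, S1, S3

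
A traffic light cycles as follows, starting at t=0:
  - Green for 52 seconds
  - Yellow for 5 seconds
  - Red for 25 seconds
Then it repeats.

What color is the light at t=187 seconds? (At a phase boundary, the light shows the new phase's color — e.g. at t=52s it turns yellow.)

Cycle length = 52 + 5 + 25 = 82s
t = 187, phase_t = 187 mod 82 = 23
23 < 52 (green end) → GREEN

Answer: green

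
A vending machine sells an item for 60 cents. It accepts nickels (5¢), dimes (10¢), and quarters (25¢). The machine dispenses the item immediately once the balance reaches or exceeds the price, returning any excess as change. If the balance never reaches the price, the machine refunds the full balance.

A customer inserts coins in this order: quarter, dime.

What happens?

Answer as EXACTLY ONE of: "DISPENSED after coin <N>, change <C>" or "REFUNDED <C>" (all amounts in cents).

Price: 60¢
Coin 1 (quarter, 25¢): balance = 25¢
Coin 2 (dime, 10¢): balance = 35¢
All coins inserted, balance 35¢ < price 60¢ → REFUND 35¢

Answer: REFUNDED 35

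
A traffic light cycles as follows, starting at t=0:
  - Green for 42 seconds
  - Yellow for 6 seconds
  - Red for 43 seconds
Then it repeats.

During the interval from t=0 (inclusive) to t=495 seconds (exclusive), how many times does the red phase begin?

Cycle = 42+6+43 = 91s
red phase starts at t = k*91 + 48 for k=0,1,2,...
Need k*91+48 < 495 → k < 4.912
k ∈ {0, ..., 4} → 5 starts

Answer: 5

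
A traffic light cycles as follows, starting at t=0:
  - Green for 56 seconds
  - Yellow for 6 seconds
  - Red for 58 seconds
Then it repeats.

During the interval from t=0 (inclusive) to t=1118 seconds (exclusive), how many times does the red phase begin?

Answer: 9

Derivation:
Cycle = 56+6+58 = 120s
red phase starts at t = k*120 + 62 for k=0,1,2,...
Need k*120+62 < 1118 → k < 8.800
k ∈ {0, ..., 8} → 9 starts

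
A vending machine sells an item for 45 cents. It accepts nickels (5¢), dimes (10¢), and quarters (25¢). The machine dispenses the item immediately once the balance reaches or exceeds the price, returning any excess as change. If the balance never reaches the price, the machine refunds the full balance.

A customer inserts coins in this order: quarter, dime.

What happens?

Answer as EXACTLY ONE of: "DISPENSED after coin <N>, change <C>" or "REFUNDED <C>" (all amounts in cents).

Price: 45¢
Coin 1 (quarter, 25¢): balance = 25¢
Coin 2 (dime, 10¢): balance = 35¢
All coins inserted, balance 35¢ < price 45¢ → REFUND 35¢

Answer: REFUNDED 35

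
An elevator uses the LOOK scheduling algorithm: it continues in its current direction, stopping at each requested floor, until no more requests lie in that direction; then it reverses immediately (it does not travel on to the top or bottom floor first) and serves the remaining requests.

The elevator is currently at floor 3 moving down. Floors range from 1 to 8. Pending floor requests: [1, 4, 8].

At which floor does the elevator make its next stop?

Answer: 1

Derivation:
Current floor: 3, direction: down
Requests above: [4, 8]
Requests below: [1]
Moving down and requests lie below → nearest below is max([1]) = 1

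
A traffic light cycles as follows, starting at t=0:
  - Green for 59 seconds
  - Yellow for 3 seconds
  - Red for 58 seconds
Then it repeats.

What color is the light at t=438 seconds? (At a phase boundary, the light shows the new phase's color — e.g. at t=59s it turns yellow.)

Answer: red

Derivation:
Cycle length = 59 + 3 + 58 = 120s
t = 438, phase_t = 438 mod 120 = 78
78 >= 62 → RED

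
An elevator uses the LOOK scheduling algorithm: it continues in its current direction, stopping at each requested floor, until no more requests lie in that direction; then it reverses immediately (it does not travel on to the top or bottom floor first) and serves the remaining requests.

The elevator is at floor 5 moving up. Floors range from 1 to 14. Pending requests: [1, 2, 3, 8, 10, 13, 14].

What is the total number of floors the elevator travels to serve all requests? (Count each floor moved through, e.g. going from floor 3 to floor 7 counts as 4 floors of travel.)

Start at floor 5 moving up, LOOK stop order: [8, 10, 13, 14, 3, 2, 1]
  5 → 8: |8-5| = 3, total = 3
  8 → 10: |10-8| = 2, total = 5
  10 → 13: |13-10| = 3, total = 8
  13 → 14: |14-13| = 1, total = 9
  14 → 3: |3-14| = 11, total = 20
  3 → 2: |2-3| = 1, total = 21
  2 → 1: |1-2| = 1, total = 22

Answer: 22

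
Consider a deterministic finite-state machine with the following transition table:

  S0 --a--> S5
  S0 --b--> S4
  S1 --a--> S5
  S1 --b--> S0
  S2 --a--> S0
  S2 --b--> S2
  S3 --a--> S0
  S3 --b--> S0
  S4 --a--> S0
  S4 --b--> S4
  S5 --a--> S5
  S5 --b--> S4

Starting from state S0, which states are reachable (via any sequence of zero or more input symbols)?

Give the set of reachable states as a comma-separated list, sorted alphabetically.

Answer: S0, S4, S5

Derivation:
BFS from S0:
  visit S0: S0--a-->S5 (new), S0--b-->S4 (new)
  visit S5: S5--a-->S5 (seen), S5--b-->S4 (seen)
  visit S4: S4--a-->S0 (seen), S4--b-->S4 (seen)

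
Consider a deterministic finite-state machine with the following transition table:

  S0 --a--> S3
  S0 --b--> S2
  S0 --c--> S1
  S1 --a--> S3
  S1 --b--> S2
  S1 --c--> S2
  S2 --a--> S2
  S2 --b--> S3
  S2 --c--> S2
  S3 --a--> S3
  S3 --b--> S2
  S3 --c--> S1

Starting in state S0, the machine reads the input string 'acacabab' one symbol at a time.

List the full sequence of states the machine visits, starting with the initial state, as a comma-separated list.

Start: S0
  read 'a': S0 --a--> S3
  read 'c': S3 --c--> S1
  read 'a': S1 --a--> S3
  read 'c': S3 --c--> S1
  read 'a': S1 --a--> S3
  read 'b': S3 --b--> S2
  read 'a': S2 --a--> S2
  read 'b': S2 --b--> S3

Answer: S0, S3, S1, S3, S1, S3, S2, S2, S3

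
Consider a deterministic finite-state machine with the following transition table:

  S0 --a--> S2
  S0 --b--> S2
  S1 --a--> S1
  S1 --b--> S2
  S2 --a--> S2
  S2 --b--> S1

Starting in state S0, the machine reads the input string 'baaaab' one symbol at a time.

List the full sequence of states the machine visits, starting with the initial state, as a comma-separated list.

Start: S0
  read 'b': S0 --b--> S2
  read 'a': S2 --a--> S2
  read 'a': S2 --a--> S2
  read 'a': S2 --a--> S2
  read 'a': S2 --a--> S2
  read 'b': S2 --b--> S1

Answer: S0, S2, S2, S2, S2, S2, S1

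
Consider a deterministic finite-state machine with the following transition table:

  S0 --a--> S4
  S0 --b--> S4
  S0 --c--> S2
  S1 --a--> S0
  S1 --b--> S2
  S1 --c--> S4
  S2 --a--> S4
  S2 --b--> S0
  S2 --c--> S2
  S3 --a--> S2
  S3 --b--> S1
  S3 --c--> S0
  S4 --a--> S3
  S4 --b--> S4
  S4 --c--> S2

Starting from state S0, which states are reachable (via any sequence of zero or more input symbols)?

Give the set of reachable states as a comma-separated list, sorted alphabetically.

BFS from S0:
  visit S0: S0--a-->S4 (new), S0--b-->S4 (seen), S0--c-->S2 (new)
  visit S4: S4--a-->S3 (new), S4--b-->S4 (seen), S4--c-->S2 (seen)
  visit S2: S2--a-->S4 (seen), S2--b-->S0 (seen), S2--c-->S2 (seen)
  visit S3: S3--a-->S2 (seen), S3--b-->S1 (new), S3--c-->S0 (seen)
  visit S1: S1--a-->S0 (seen), S1--b-->S2 (seen), S1--c-->S4 (seen)

Answer: S0, S1, S2, S3, S4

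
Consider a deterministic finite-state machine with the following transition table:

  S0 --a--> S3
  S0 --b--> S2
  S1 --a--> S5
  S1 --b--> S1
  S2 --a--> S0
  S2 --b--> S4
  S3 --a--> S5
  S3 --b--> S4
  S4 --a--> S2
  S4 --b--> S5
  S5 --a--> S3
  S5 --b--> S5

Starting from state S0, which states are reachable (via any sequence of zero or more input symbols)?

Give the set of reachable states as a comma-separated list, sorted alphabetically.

Answer: S0, S2, S3, S4, S5

Derivation:
BFS from S0:
  visit S0: S0--a-->S3 (new), S0--b-->S2 (new)
  visit S3: S3--a-->S5 (new), S3--b-->S4 (new)
  visit S2: S2--a-->S0 (seen), S2--b-->S4 (seen)
  visit S5: S5--a-->S3 (seen), S5--b-->S5 (seen)
  visit S4: S4--a-->S2 (seen), S4--b-->S5 (seen)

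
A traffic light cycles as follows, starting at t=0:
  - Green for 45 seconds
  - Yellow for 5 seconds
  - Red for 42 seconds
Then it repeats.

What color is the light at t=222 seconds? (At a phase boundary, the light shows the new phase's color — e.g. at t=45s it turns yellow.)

Answer: green

Derivation:
Cycle length = 45 + 5 + 42 = 92s
t = 222, phase_t = 222 mod 92 = 38
38 < 45 (green end) → GREEN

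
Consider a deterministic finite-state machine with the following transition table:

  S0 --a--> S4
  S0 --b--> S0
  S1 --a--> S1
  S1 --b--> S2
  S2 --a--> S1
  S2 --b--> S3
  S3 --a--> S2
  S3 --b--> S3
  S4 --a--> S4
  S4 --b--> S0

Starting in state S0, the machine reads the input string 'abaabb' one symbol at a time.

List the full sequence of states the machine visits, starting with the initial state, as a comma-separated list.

Start: S0
  read 'a': S0 --a--> S4
  read 'b': S4 --b--> S0
  read 'a': S0 --a--> S4
  read 'a': S4 --a--> S4
  read 'b': S4 --b--> S0
  read 'b': S0 --b--> S0

Answer: S0, S4, S0, S4, S4, S0, S0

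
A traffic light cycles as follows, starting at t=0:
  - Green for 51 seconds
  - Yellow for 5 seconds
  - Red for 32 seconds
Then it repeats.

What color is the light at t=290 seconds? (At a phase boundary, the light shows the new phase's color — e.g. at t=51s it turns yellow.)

Cycle length = 51 + 5 + 32 = 88s
t = 290, phase_t = 290 mod 88 = 26
26 < 51 (green end) → GREEN

Answer: green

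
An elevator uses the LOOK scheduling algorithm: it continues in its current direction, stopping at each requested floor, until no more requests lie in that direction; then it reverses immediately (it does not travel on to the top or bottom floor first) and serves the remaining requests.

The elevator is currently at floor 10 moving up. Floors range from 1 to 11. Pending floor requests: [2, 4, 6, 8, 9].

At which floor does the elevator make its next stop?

Current floor: 10, direction: up
Requests above: []
Requests below: [2, 4, 6, 8, 9]
Moving up but no requests above → reverse; nearest below is max([2, 4, 6, 8, 9]) = 9

Answer: 9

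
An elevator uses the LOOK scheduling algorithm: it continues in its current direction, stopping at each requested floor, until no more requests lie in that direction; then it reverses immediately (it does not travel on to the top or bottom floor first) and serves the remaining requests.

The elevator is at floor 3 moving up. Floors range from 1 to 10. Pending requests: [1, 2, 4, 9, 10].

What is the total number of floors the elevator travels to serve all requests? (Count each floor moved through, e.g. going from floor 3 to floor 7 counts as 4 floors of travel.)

Start at floor 3 moving up, LOOK stop order: [4, 9, 10, 2, 1]
  3 → 4: |4-3| = 1, total = 1
  4 → 9: |9-4| = 5, total = 6
  9 → 10: |10-9| = 1, total = 7
  10 → 2: |2-10| = 8, total = 15
  2 → 1: |1-2| = 1, total = 16

Answer: 16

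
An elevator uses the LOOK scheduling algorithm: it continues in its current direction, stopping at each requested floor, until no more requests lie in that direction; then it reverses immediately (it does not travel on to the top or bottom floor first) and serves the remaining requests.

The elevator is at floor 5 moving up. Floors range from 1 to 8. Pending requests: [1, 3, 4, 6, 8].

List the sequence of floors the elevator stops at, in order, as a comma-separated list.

Current: 5, moving UP
Serve above first (ascending): [6, 8]
Then reverse, serve below (descending): [4, 3, 1]

Answer: 6, 8, 4, 3, 1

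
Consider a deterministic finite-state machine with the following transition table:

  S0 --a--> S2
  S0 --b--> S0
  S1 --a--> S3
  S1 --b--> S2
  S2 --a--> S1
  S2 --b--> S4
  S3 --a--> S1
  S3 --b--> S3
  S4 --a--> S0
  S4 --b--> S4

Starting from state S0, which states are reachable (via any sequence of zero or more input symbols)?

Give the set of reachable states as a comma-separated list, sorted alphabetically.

BFS from S0:
  visit S0: S0--a-->S2 (new), S0--b-->S0 (seen)
  visit S2: S2--a-->S1 (new), S2--b-->S4 (new)
  visit S1: S1--a-->S3 (new), S1--b-->S2 (seen)
  visit S4: S4--a-->S0 (seen), S4--b-->S4 (seen)
  visit S3: S3--a-->S1 (seen), S3--b-->S3 (seen)

Answer: S0, S1, S2, S3, S4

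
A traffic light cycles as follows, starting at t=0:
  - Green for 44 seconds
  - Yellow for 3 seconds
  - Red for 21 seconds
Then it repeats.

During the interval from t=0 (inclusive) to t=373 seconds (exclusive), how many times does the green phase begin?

Answer: 6

Derivation:
Cycle = 44+3+21 = 68s
green phase starts at t = k*68 + 0 for k=0,1,2,...
Need k*68+0 < 373 → k < 5.485
k ∈ {0, ..., 5} → 6 starts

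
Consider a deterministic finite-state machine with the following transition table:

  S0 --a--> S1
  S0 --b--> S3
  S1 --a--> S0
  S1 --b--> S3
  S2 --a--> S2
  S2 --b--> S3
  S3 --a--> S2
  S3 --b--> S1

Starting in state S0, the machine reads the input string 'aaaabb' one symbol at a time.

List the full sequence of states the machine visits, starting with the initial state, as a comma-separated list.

Start: S0
  read 'a': S0 --a--> S1
  read 'a': S1 --a--> S0
  read 'a': S0 --a--> S1
  read 'a': S1 --a--> S0
  read 'b': S0 --b--> S3
  read 'b': S3 --b--> S1

Answer: S0, S1, S0, S1, S0, S3, S1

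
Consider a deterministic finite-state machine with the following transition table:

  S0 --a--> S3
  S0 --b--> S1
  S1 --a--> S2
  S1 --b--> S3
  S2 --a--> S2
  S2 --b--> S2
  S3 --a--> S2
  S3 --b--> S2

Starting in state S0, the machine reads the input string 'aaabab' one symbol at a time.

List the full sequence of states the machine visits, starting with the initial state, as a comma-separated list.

Answer: S0, S3, S2, S2, S2, S2, S2

Derivation:
Start: S0
  read 'a': S0 --a--> S3
  read 'a': S3 --a--> S2
  read 'a': S2 --a--> S2
  read 'b': S2 --b--> S2
  read 'a': S2 --a--> S2
  read 'b': S2 --b--> S2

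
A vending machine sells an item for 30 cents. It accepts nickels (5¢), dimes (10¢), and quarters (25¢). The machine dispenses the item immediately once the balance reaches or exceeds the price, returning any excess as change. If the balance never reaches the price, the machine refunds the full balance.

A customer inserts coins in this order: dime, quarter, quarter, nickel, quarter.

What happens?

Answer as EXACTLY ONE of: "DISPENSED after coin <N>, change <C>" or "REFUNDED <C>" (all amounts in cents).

Price: 30¢
Coin 1 (dime, 10¢): balance = 10¢
Coin 2 (quarter, 25¢): balance = 35¢
  → balance >= price → DISPENSE, change = 35 - 30 = 5¢

Answer: DISPENSED after coin 2, change 5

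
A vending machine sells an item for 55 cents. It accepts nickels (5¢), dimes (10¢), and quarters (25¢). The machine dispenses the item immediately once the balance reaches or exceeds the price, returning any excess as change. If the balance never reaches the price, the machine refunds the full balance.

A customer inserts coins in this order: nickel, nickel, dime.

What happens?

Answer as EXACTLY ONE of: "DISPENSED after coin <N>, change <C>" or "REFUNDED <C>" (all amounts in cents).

Price: 55¢
Coin 1 (nickel, 5¢): balance = 5¢
Coin 2 (nickel, 5¢): balance = 10¢
Coin 3 (dime, 10¢): balance = 20¢
All coins inserted, balance 20¢ < price 55¢ → REFUND 20¢

Answer: REFUNDED 20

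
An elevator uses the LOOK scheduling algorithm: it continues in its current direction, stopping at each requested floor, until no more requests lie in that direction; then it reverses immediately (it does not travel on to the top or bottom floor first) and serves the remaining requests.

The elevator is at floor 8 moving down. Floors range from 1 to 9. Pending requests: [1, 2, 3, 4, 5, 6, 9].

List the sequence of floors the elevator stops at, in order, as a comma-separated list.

Current: 8, moving DOWN
Serve below first (descending): [6, 5, 4, 3, 2, 1]
Then reverse, serve above (ascending): [9]

Answer: 6, 5, 4, 3, 2, 1, 9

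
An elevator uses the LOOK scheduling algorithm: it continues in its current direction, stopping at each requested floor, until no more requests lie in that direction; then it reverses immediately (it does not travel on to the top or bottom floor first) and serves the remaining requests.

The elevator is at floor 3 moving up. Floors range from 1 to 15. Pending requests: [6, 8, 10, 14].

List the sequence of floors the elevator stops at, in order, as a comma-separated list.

Current: 3, moving UP
Serve above first (ascending): [6, 8, 10, 14]
Then reverse, serve below (descending): []

Answer: 6, 8, 10, 14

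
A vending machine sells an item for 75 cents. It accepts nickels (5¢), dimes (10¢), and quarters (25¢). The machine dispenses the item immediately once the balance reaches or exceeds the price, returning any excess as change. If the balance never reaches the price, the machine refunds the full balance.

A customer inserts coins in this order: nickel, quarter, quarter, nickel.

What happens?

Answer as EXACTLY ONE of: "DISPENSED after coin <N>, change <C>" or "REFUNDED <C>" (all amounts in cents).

Answer: REFUNDED 60

Derivation:
Price: 75¢
Coin 1 (nickel, 5¢): balance = 5¢
Coin 2 (quarter, 25¢): balance = 30¢
Coin 3 (quarter, 25¢): balance = 55¢
Coin 4 (nickel, 5¢): balance = 60¢
All coins inserted, balance 60¢ < price 75¢ → REFUND 60¢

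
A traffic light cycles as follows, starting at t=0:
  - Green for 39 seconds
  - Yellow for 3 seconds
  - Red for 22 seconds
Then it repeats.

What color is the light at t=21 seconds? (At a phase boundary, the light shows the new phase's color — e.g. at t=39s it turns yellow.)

Answer: green

Derivation:
Cycle length = 39 + 3 + 22 = 64s
t = 21, phase_t = 21 mod 64 = 21
21 < 39 (green end) → GREEN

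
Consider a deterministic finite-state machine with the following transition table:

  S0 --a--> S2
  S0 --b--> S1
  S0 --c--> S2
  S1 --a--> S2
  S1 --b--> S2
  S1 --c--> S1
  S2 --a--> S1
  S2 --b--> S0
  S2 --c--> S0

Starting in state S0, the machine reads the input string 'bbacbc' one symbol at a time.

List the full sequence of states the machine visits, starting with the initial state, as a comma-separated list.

Answer: S0, S1, S2, S1, S1, S2, S0

Derivation:
Start: S0
  read 'b': S0 --b--> S1
  read 'b': S1 --b--> S2
  read 'a': S2 --a--> S1
  read 'c': S1 --c--> S1
  read 'b': S1 --b--> S2
  read 'c': S2 --c--> S0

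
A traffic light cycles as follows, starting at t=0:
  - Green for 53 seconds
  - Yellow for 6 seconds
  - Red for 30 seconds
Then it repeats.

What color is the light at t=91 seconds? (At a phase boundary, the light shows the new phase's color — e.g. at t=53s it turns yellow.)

Cycle length = 53 + 6 + 30 = 89s
t = 91, phase_t = 91 mod 89 = 2
2 < 53 (green end) → GREEN

Answer: green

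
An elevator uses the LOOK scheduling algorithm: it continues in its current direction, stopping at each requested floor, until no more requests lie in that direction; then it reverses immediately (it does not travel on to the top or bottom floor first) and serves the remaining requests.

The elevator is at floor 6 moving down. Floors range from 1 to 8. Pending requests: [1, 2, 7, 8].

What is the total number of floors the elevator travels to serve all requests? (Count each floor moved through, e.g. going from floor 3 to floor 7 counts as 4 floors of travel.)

Start at floor 6 moving down, LOOK stop order: [2, 1, 7, 8]
  6 → 2: |2-6| = 4, total = 4
  2 → 1: |1-2| = 1, total = 5
  1 → 7: |7-1| = 6, total = 11
  7 → 8: |8-7| = 1, total = 12

Answer: 12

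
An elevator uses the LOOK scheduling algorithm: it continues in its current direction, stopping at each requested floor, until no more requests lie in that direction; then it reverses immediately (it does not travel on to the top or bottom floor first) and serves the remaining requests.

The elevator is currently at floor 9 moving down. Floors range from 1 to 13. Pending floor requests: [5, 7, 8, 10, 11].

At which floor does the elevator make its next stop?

Current floor: 9, direction: down
Requests above: [10, 11]
Requests below: [5, 7, 8]
Moving down and requests lie below → nearest below is max([5, 7, 8]) = 8

Answer: 8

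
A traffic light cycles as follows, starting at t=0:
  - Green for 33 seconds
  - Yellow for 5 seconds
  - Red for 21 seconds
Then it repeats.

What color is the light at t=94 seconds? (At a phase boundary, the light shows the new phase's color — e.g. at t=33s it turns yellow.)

Cycle length = 33 + 5 + 21 = 59s
t = 94, phase_t = 94 mod 59 = 35
33 <= 35 < 38 (yellow end) → YELLOW

Answer: yellow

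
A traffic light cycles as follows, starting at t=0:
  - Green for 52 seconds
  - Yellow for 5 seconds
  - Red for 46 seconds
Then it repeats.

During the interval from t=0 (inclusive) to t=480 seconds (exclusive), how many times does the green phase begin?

Cycle = 52+5+46 = 103s
green phase starts at t = k*103 + 0 for k=0,1,2,...
Need k*103+0 < 480 → k < 4.660
k ∈ {0, ..., 4} → 5 starts

Answer: 5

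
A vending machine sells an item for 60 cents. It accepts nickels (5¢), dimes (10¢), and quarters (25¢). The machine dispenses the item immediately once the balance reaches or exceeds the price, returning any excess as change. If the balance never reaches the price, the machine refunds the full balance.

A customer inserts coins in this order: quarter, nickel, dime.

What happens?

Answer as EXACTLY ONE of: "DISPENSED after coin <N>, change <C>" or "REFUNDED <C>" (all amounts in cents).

Price: 60¢
Coin 1 (quarter, 25¢): balance = 25¢
Coin 2 (nickel, 5¢): balance = 30¢
Coin 3 (dime, 10¢): balance = 40¢
All coins inserted, balance 40¢ < price 60¢ → REFUND 40¢

Answer: REFUNDED 40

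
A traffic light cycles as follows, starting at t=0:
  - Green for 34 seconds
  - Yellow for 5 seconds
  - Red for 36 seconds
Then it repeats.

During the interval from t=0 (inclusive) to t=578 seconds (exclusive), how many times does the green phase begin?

Cycle = 34+5+36 = 75s
green phase starts at t = k*75 + 0 for k=0,1,2,...
Need k*75+0 < 578 → k < 7.707
k ∈ {0, ..., 7} → 8 starts

Answer: 8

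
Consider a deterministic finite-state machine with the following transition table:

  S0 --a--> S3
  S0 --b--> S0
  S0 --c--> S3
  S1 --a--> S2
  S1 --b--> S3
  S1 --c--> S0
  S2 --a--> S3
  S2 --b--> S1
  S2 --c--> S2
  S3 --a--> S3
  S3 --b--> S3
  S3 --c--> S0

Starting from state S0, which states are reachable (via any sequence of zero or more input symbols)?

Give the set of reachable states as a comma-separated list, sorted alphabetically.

BFS from S0:
  visit S0: S0--a-->S3 (new), S0--b-->S0 (seen), S0--c-->S3 (seen)
  visit S3: S3--a-->S3 (seen), S3--b-->S3 (seen), S3--c-->S0 (seen)

Answer: S0, S3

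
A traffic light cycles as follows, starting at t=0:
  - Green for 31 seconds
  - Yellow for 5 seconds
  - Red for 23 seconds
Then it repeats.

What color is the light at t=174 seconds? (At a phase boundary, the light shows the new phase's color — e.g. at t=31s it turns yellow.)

Cycle length = 31 + 5 + 23 = 59s
t = 174, phase_t = 174 mod 59 = 56
56 >= 36 → RED

Answer: red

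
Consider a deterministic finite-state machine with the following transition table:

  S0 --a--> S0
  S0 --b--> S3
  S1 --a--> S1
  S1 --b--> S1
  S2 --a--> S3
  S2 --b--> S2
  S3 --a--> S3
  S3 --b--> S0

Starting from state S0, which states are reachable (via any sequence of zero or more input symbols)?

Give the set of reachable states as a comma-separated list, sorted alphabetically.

Answer: S0, S3

Derivation:
BFS from S0:
  visit S0: S0--a-->S0 (seen), S0--b-->S3 (new)
  visit S3: S3--a-->S3 (seen), S3--b-->S0 (seen)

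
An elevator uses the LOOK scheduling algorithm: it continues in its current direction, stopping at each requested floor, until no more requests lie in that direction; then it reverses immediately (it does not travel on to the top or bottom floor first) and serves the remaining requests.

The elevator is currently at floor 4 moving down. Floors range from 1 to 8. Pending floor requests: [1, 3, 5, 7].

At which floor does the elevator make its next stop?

Current floor: 4, direction: down
Requests above: [5, 7]
Requests below: [1, 3]
Moving down and requests lie below → nearest below is max([1, 3]) = 3

Answer: 3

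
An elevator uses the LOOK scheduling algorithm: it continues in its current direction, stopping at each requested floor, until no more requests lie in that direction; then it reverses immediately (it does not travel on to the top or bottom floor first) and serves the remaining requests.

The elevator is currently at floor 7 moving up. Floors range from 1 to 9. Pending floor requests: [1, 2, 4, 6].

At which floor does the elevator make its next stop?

Current floor: 7, direction: up
Requests above: []
Requests below: [1, 2, 4, 6]
Moving up but no requests above → reverse; nearest below is max([1, 2, 4, 6]) = 6

Answer: 6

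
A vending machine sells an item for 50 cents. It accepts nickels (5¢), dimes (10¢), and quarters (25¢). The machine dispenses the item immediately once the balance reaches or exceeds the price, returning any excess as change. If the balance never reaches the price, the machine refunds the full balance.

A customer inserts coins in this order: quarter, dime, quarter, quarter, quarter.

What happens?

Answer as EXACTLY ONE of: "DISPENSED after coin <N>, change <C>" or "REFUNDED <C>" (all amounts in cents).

Price: 50¢
Coin 1 (quarter, 25¢): balance = 25¢
Coin 2 (dime, 10¢): balance = 35¢
Coin 3 (quarter, 25¢): balance = 60¢
  → balance >= price → DISPENSE, change = 60 - 50 = 10¢

Answer: DISPENSED after coin 3, change 10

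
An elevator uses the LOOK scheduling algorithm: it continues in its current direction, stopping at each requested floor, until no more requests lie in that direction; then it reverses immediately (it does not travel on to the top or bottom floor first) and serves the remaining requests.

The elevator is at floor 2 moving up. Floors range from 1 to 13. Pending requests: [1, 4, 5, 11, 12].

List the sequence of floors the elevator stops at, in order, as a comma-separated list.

Answer: 4, 5, 11, 12, 1

Derivation:
Current: 2, moving UP
Serve above first (ascending): [4, 5, 11, 12]
Then reverse, serve below (descending): [1]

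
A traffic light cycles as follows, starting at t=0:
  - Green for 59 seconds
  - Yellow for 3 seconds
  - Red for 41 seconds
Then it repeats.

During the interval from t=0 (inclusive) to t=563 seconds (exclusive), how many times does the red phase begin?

Cycle = 59+3+41 = 103s
red phase starts at t = k*103 + 62 for k=0,1,2,...
Need k*103+62 < 563 → k < 4.864
k ∈ {0, ..., 4} → 5 starts

Answer: 5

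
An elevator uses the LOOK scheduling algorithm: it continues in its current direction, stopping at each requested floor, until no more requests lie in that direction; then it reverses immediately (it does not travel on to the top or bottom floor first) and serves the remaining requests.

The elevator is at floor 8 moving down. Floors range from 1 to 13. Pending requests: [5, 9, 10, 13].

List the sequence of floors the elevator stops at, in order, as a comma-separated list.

Answer: 5, 9, 10, 13

Derivation:
Current: 8, moving DOWN
Serve below first (descending): [5]
Then reverse, serve above (ascending): [9, 10, 13]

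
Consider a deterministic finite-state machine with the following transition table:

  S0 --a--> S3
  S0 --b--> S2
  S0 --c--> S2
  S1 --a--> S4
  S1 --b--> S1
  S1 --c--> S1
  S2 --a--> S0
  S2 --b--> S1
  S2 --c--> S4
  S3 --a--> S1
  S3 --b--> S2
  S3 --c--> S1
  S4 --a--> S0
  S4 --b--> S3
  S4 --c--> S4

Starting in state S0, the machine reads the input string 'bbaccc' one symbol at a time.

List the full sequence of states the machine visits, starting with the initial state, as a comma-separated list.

Start: S0
  read 'b': S0 --b--> S2
  read 'b': S2 --b--> S1
  read 'a': S1 --a--> S4
  read 'c': S4 --c--> S4
  read 'c': S4 --c--> S4
  read 'c': S4 --c--> S4

Answer: S0, S2, S1, S4, S4, S4, S4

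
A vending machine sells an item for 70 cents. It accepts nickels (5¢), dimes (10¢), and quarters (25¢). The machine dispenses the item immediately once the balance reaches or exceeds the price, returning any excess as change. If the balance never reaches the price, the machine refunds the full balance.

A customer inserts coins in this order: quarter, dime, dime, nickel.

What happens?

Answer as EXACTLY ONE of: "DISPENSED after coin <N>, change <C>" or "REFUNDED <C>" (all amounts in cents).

Answer: REFUNDED 50

Derivation:
Price: 70¢
Coin 1 (quarter, 25¢): balance = 25¢
Coin 2 (dime, 10¢): balance = 35¢
Coin 3 (dime, 10¢): balance = 45¢
Coin 4 (nickel, 5¢): balance = 50¢
All coins inserted, balance 50¢ < price 70¢ → REFUND 50¢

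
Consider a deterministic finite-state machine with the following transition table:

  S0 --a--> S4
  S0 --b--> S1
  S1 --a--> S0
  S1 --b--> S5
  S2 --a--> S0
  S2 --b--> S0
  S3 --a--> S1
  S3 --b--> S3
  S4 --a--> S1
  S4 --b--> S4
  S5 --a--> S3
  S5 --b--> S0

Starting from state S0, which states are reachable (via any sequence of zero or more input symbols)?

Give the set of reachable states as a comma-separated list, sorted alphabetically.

Answer: S0, S1, S3, S4, S5

Derivation:
BFS from S0:
  visit S0: S0--a-->S4 (new), S0--b-->S1 (new)
  visit S4: S4--a-->S1 (seen), S4--b-->S4 (seen)
  visit S1: S1--a-->S0 (seen), S1--b-->S5 (new)
  visit S5: S5--a-->S3 (new), S5--b-->S0 (seen)
  visit S3: S3--a-->S1 (seen), S3--b-->S3 (seen)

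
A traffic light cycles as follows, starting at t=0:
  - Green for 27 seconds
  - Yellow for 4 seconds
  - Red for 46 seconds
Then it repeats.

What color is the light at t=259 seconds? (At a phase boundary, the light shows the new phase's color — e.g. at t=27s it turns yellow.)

Answer: yellow

Derivation:
Cycle length = 27 + 4 + 46 = 77s
t = 259, phase_t = 259 mod 77 = 28
27 <= 28 < 31 (yellow end) → YELLOW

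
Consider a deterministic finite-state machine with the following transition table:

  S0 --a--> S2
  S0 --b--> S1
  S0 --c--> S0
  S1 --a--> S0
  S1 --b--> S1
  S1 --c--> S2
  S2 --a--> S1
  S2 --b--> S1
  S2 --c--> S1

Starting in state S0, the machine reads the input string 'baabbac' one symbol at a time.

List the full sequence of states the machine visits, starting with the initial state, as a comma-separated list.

Answer: S0, S1, S0, S2, S1, S1, S0, S0

Derivation:
Start: S0
  read 'b': S0 --b--> S1
  read 'a': S1 --a--> S0
  read 'a': S0 --a--> S2
  read 'b': S2 --b--> S1
  read 'b': S1 --b--> S1
  read 'a': S1 --a--> S0
  read 'c': S0 --c--> S0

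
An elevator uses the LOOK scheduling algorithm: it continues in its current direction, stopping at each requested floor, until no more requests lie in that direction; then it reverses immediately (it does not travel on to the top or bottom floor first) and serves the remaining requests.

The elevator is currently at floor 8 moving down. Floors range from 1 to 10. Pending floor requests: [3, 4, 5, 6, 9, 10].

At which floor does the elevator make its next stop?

Current floor: 8, direction: down
Requests above: [9, 10]
Requests below: [3, 4, 5, 6]
Moving down and requests lie below → nearest below is max([3, 4, 5, 6]) = 6

Answer: 6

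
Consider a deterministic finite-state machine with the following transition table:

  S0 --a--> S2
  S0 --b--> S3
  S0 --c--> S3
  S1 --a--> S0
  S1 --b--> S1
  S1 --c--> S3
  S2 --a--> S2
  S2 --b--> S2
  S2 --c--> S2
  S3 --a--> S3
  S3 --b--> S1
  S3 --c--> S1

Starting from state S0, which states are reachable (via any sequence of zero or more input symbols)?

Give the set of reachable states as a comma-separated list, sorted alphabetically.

BFS from S0:
  visit S0: S0--a-->S2 (new), S0--b-->S3 (new), S0--c-->S3 (seen)
  visit S2: S2--a-->S2 (seen), S2--b-->S2 (seen), S2--c-->S2 (seen)
  visit S3: S3--a-->S3 (seen), S3--b-->S1 (new), S3--c-->S1 (seen)
  visit S1: S1--a-->S0 (seen), S1--b-->S1 (seen), S1--c-->S3 (seen)

Answer: S0, S1, S2, S3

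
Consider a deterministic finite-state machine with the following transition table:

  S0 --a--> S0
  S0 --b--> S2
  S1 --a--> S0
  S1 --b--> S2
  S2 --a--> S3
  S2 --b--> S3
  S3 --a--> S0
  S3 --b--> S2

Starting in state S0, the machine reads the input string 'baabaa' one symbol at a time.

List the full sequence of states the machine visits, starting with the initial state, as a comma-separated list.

Answer: S0, S2, S3, S0, S2, S3, S0

Derivation:
Start: S0
  read 'b': S0 --b--> S2
  read 'a': S2 --a--> S3
  read 'a': S3 --a--> S0
  read 'b': S0 --b--> S2
  read 'a': S2 --a--> S3
  read 'a': S3 --a--> S0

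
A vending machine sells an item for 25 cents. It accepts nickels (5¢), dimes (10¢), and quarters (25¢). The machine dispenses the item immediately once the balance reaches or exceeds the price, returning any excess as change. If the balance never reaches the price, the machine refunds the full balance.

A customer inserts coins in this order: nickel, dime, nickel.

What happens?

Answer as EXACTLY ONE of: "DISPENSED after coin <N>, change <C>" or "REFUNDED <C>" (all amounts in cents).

Price: 25¢
Coin 1 (nickel, 5¢): balance = 5¢
Coin 2 (dime, 10¢): balance = 15¢
Coin 3 (nickel, 5¢): balance = 20¢
All coins inserted, balance 20¢ < price 25¢ → REFUND 20¢

Answer: REFUNDED 20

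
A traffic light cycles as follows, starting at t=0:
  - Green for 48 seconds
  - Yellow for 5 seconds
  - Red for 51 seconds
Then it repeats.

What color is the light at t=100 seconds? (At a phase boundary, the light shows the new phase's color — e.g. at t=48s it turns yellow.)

Cycle length = 48 + 5 + 51 = 104s
t = 100, phase_t = 100 mod 104 = 100
100 >= 53 → RED

Answer: red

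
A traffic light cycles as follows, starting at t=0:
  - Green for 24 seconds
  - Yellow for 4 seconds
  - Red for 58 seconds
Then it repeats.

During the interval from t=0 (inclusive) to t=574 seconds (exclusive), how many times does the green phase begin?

Cycle = 24+4+58 = 86s
green phase starts at t = k*86 + 0 for k=0,1,2,...
Need k*86+0 < 574 → k < 6.674
k ∈ {0, ..., 6} → 7 starts

Answer: 7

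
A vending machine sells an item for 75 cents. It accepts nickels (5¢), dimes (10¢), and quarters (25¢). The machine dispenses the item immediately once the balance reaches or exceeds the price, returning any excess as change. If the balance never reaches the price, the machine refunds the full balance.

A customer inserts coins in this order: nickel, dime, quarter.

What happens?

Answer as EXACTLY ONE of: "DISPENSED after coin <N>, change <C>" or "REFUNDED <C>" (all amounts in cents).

Answer: REFUNDED 40

Derivation:
Price: 75¢
Coin 1 (nickel, 5¢): balance = 5¢
Coin 2 (dime, 10¢): balance = 15¢
Coin 3 (quarter, 25¢): balance = 40¢
All coins inserted, balance 40¢ < price 75¢ → REFUND 40¢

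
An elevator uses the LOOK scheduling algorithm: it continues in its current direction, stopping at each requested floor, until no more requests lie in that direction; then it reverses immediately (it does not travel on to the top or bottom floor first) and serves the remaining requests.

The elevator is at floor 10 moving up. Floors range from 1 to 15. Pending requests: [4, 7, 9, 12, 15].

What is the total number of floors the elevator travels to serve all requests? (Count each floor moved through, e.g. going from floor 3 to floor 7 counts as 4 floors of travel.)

Answer: 16

Derivation:
Start at floor 10 moving up, LOOK stop order: [12, 15, 9, 7, 4]
  10 → 12: |12-10| = 2, total = 2
  12 → 15: |15-12| = 3, total = 5
  15 → 9: |9-15| = 6, total = 11
  9 → 7: |7-9| = 2, total = 13
  7 → 4: |4-7| = 3, total = 16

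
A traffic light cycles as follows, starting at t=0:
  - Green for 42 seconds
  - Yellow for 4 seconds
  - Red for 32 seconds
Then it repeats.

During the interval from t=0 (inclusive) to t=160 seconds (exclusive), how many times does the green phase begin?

Cycle = 42+4+32 = 78s
green phase starts at t = k*78 + 0 for k=0,1,2,...
Need k*78+0 < 160 → k < 2.051
k ∈ {0, ..., 2} → 3 starts

Answer: 3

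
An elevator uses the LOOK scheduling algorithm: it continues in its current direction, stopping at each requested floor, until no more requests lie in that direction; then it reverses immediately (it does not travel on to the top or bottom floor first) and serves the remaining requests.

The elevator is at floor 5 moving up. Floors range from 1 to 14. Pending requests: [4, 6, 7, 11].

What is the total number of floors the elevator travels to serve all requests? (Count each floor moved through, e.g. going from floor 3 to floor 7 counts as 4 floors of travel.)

Start at floor 5 moving up, LOOK stop order: [6, 7, 11, 4]
  5 → 6: |6-5| = 1, total = 1
  6 → 7: |7-6| = 1, total = 2
  7 → 11: |11-7| = 4, total = 6
  11 → 4: |4-11| = 7, total = 13

Answer: 13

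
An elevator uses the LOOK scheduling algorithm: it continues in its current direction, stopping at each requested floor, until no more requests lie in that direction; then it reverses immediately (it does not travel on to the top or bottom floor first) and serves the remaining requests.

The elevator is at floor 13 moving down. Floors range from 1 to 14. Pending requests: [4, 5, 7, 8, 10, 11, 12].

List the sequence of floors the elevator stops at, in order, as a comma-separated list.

Current: 13, moving DOWN
Serve below first (descending): [12, 11, 10, 8, 7, 5, 4]
Then reverse, serve above (ascending): []

Answer: 12, 11, 10, 8, 7, 5, 4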